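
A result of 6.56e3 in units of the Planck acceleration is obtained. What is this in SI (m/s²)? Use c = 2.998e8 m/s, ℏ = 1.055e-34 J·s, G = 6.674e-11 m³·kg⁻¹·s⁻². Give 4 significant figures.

One Planck acceleration: a_P = √(c⁷/(ℏG)) = 5.560e51 m/s².
6.56e3 × 5.560e51 m/s² = 3.647e55 m/s²

3.647e55 m/s²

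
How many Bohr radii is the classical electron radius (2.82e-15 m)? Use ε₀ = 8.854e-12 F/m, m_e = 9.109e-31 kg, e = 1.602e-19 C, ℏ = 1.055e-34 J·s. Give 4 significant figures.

Bohr radius: a₀ = 4πε₀ℏ²/(m_e e²) = 5.297e-11 m.
2.82e-15 / 5.297e-11 = 5.323e-5

5.323e-5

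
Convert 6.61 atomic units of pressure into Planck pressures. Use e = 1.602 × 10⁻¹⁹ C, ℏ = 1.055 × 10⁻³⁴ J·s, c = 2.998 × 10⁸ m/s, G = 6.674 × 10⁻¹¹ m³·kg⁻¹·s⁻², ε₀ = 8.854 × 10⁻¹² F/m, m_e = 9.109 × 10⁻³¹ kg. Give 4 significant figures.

4.180 × 10⁻¹⁰⁰

atomic unit of pressure: P_au = E_h/a₀³ = m_e⁴e¹⁰/((4πε₀)⁵ℏ⁸) = 2.929 × 10¹³ Pa
Planck pressure: p_P = c⁷/(ℏG²) = 4.632 × 10¹¹³ Pa
6.61 × 2.929 × 10¹³ / 4.632 × 10¹¹³ = 4.180 × 10⁻¹⁰⁰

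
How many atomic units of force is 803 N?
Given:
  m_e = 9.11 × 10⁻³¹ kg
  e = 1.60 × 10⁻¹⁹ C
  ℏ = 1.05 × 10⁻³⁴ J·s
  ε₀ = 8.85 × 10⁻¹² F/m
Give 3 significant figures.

atomic unit of force: F_au = E_h/a₀ = m_e²e⁶/((4πε₀)³ℏ⁴) = 8.33 × 10⁻⁸ N.
803 / 8.33 × 10⁻⁸ = 9.64 × 10⁹

9.64 × 10⁹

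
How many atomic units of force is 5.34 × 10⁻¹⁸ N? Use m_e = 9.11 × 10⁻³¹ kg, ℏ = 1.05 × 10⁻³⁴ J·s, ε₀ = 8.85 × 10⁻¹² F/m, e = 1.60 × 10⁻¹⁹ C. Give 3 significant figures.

6.41 × 10⁻¹¹

atomic unit of force: F_au = E_h/a₀ = m_e²e⁶/((4πε₀)³ℏ⁴) = 8.33 × 10⁻⁸ N.
5.34 × 10⁻¹⁸ / 8.33 × 10⁻⁸ = 6.41 × 10⁻¹¹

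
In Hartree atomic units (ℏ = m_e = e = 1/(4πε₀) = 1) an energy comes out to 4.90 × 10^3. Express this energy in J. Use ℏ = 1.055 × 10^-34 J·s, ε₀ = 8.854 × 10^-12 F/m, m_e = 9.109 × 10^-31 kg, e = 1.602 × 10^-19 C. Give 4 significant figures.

2.134 × 10^-14 J

One hartree: E_h = m_e e⁴/(4πε₀ℏ)² = 4.354 × 10^-18 J.
4.90 × 10^3 × 4.354 × 10^-18 J = 2.134 × 10^-14 J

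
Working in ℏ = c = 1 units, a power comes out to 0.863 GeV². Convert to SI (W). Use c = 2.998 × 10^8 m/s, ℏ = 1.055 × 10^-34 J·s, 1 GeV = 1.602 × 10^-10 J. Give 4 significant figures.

2.099 × 10^14 W

Power is [E]/[T] = [E]²/ℏ.
1 GeV² → 1/ℏ × (1 GeV in J)² = 2.433 × 10^14 W.
Result: 0.863 × 2.433 × 10^14 = 2.099 × 10^14 W.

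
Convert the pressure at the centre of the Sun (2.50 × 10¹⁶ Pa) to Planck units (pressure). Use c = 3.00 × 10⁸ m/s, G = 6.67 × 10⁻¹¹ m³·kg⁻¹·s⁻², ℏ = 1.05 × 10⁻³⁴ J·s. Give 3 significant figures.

Planck pressure: p_P = c⁷/(ℏG²) = 4.68 × 10¹¹³ Pa.
2.50 × 10¹⁶ / 4.68 × 10¹¹³ = 5.34 × 10⁻⁹⁸

5.34 × 10⁻⁹⁸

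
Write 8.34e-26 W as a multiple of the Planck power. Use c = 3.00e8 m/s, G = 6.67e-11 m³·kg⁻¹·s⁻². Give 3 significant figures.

2.29e-78

Planck power: P_P = c⁵/G = 3.64e52 W.
8.34e-26 / 3.64e52 = 2.29e-78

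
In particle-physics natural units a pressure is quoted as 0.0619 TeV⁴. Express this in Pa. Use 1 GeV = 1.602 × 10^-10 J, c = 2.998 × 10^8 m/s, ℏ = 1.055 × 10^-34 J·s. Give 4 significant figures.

Pressure is [E]/[L]³ = [E]⁴/(ℏc)³.
1 GeV⁴ → 1/(ℏc)³ × (1 GeV in J)⁴ = 2.082 × 10^37 Pa.
Convert the energy scale: 0.0619 TeV⁴ = 6.19 × 10^10 GeV⁴.
Result: 6.19 × 10^10 × 2.082 × 10^37 = 1.289 × 10^48 Pa.

1.289 × 10^48 Pa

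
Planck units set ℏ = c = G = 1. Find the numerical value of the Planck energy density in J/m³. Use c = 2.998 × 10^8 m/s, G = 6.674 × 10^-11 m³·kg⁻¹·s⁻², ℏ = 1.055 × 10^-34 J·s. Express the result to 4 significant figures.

From ℏ = c = G = 1 the energy density scale is u_P = c⁷/(ℏG²).
  = 2.177 × 10^59 / 4.699 × 10^-55
  = 4.632 × 10^113 J/m³

4.632 × 10^113 J/m³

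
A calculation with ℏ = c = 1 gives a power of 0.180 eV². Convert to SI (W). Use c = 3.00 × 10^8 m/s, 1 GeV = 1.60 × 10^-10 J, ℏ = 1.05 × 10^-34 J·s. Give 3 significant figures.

4.39 × 10^-5 W

Power is [E]/[T] = [E]²/ℏ.
1 GeV² → 1/ℏ × (1 GeV in J)² = 2.44 × 10^14 W.
Convert the energy scale: 0.180 eV² = 1.80 × 10^-19 GeV².
Result: 1.80 × 10^-19 × 2.44 × 10^14 = 4.39 × 10^-5 W.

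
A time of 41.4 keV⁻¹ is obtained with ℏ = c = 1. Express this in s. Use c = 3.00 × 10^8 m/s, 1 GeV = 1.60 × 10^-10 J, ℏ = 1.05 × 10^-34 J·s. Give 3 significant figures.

A time is [E]⁻¹ in ℏ=c=1; restore one factor of ℏ.
1 GeV⁻¹ → ℏ × (1 GeV in J)⁻¹ = 6.56 × 10^-25 s.
Convert the energy scale: 41.4 keV⁻¹ = 4.14 × 10^7 GeV⁻¹.
Result: 4.14 × 10^7 × 6.56 × 10^-25 = 2.72 × 10^-17 s.

2.72 × 10^-17 s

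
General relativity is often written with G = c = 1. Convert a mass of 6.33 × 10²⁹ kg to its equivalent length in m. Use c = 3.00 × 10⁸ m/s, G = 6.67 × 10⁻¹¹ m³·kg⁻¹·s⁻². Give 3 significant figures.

469 m

In G = c = 1 units mass has dimensions of length; the conversion factor is G/c².
6.33 × 10²⁹ kg × (G/c²) = 469 m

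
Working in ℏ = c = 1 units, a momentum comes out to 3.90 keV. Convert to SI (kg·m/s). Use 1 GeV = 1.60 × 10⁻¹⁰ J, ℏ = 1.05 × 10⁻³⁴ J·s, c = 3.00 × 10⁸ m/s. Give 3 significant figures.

Momentum is [E]/c; divide by c.
1 GeV → 1/c × (1 GeV in J) = 5.33 × 10⁻¹⁹ kg·m/s.
Convert the energy scale: 3.90 keV = 3.90 × 10⁻⁶ GeV.
Result: 3.90 × 10⁻⁶ × 5.33 × 10⁻¹⁹ = 2.08 × 10⁻²⁴ kg·m/s.

2.08 × 10⁻²⁴ kg·m/s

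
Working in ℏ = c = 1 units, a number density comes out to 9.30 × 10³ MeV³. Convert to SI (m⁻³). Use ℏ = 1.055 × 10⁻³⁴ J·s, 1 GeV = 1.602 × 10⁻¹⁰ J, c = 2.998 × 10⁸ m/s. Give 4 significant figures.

1.208 × 10⁴² m⁻³

Number density is [L]⁻³ = [E]³/(ℏc)³.
1 GeV³ → 1/(ℏc)³ × (1 GeV in J)³ = 1.299 × 10⁴⁷ m⁻³.
Convert the energy scale: 9.30 × 10³ MeV³ = 9.30 × 10⁻⁶ GeV³.
Result: 9.30 × 10⁻⁶ × 1.299 × 10⁴⁷ = 1.208 × 10⁴² m⁻³.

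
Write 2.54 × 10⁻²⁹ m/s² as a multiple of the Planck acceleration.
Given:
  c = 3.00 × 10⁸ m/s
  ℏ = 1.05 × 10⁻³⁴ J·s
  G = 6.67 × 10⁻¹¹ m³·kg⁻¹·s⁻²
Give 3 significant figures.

4.55 × 10⁻⁸¹

Planck acceleration: a_P = √(c⁷/(ℏG)) = 5.59 × 10⁵¹ m/s².
2.54 × 10⁻²⁹ / 5.59 × 10⁵¹ = 4.55 × 10⁻⁸¹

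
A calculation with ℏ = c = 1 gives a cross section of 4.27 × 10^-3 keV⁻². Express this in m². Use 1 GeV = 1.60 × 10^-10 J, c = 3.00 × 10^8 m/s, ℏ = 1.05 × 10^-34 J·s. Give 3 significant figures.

Area is [L]² = [E]⁻²·(ℏc)²; restore (ℏc)².
1 GeV⁻² → (ℏc)² × (1 GeV in J)⁻² = 3.88 × 10^-32 m².
Convert the energy scale: 4.27 × 10^-3 keV⁻² = 4.27 × 10^9 GeV⁻².
Result: 4.27 × 10^9 × 3.88 × 10^-32 = 1.66 × 10^-22 m².

1.66 × 10^-22 m²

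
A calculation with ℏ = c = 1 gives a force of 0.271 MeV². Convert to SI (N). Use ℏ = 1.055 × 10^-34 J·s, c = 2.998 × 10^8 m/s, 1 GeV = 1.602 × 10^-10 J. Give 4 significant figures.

0.2199 N

Force is [E]/[L] = [E]²/(ℏc); restore (ℏc)⁻¹.
1 GeV² → 1/(ℏc) × (1 GeV in J)² = 8.114 × 10^5 N.
Convert the energy scale: 0.271 MeV² = 2.71 × 10^-7 GeV².
Result: 2.71 × 10^-7 × 8.114 × 10^5 = 0.2199 N.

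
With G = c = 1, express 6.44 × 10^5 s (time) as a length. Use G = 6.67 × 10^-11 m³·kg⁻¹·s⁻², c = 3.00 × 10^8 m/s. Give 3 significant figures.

Time → length via c.
6.44 × 10^5 s × (c) = 1.93 × 10^14 m

1.93 × 10^14 m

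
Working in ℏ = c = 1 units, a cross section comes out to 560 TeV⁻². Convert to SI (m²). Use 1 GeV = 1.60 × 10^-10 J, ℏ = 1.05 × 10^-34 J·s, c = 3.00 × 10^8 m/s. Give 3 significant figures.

Area is [L]² = [E]⁻²·(ℏc)²; restore (ℏc)².
1 GeV⁻² → (ℏc)² × (1 GeV in J)⁻² = 3.88 × 10^-32 m².
Convert the energy scale: 560 TeV⁻² = 5.60 × 10^-4 GeV⁻².
Result: 5.60 × 10^-4 × 3.88 × 10^-32 = 2.17 × 10^-35 m².

2.17 × 10^-35 m²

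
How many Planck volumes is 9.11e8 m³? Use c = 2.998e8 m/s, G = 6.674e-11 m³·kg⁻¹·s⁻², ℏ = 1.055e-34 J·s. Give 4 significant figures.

2.157e113

Planck volume: V_P = (ℏG/c³)^(3/2) = 4.224e-105 m³.
9.11e8 / 4.224e-105 = 2.157e113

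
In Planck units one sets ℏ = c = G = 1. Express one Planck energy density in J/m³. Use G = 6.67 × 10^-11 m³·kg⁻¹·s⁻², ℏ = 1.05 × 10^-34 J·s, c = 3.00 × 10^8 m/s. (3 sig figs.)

4.68 × 10^113 J/m³

u_P = c⁷/(ℏG²)
  = 2.19 × 10^59 / 4.67 × 10^-55
  = 4.68 × 10^113 J/m³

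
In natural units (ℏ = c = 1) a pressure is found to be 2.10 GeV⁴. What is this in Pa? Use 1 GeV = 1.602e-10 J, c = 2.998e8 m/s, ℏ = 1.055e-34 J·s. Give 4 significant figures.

4.371e37 Pa

Pressure is [E]/[L]³ = [E]⁴/(ℏc)³.
1 GeV⁴ → 1/(ℏc)³ × (1 GeV in J)⁴ = 2.082e37 Pa.
Result: 2.10 × 2.082e37 = 4.371e37 Pa.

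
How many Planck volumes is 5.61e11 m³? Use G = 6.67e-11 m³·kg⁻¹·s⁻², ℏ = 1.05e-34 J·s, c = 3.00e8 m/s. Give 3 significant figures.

Planck volume: V_P = (ℏG/c³)^(3/2) = 4.18e-105 m³.
5.61e11 / 4.18e-105 = 1.34e116

1.34e116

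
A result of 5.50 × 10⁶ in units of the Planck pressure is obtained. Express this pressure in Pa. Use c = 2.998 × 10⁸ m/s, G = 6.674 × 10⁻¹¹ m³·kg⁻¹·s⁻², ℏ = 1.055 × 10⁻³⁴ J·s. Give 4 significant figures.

2.548 × 10¹²⁰ Pa

One Planck pressure: p_P = c⁷/(ℏG²) = 4.632 × 10¹¹³ Pa.
5.50 × 10⁶ × 4.632 × 10¹¹³ Pa = 2.548 × 10¹²⁰ Pa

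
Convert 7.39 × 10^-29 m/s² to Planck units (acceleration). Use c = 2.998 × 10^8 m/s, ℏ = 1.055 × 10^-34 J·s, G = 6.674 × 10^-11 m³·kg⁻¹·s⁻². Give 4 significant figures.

1.329 × 10^-80

Planck acceleration: a_P = √(c⁷/(ℏG)) = 5.560 × 10^51 m/s².
7.39 × 10^-29 / 5.560 × 10^51 = 1.329 × 10^-80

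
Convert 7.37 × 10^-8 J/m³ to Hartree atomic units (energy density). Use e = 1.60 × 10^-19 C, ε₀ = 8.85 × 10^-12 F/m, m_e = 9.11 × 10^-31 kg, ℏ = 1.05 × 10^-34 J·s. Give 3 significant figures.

2.45 × 10^-21

atomic unit of energy density: u_au = E_h/a₀³ = m_e⁴e¹⁰/((4πε₀)⁵ℏ⁸) = 3.01 × 10^13 J/m³.
7.37 × 10^-8 / 3.01 × 10^13 = 2.45 × 10^-21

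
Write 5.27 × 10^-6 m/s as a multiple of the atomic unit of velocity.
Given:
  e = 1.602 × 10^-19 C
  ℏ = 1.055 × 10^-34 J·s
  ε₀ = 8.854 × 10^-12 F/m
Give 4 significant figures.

2.410 × 10^-12

atomic unit of velocity: v_au = e²/(4πε₀ℏ) = 2.186 × 10^6 m/s.
5.27 × 10^-6 / 2.186 × 10^6 = 2.410 × 10^-12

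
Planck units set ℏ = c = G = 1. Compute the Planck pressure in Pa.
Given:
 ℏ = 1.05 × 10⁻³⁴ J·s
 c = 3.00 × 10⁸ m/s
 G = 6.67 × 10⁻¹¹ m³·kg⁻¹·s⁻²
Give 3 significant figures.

From ℏ = c = G = 1 the pressure scale is p_P = c⁷/(ℏG²).
  = 2.19 × 10⁵⁹ / 4.67 × 10⁻⁵⁵
  = 4.68 × 10¹¹³ Pa

4.68 × 10¹¹³ Pa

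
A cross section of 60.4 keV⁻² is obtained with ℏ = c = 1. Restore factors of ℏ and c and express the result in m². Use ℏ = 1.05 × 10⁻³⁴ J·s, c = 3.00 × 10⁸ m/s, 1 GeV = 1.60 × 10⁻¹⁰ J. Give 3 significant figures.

2.34 × 10⁻¹⁸ m²

Area is [L]² = [E]⁻²·(ℏc)²; restore (ℏc)².
1 GeV⁻² → (ℏc)² × (1 GeV in J)⁻² = 3.88 × 10⁻³² m².
Convert the energy scale: 60.4 keV⁻² = 6.04 × 10¹³ GeV⁻².
Result: 6.04 × 10¹³ × 3.88 × 10⁻³² = 2.34 × 10⁻¹⁸ m².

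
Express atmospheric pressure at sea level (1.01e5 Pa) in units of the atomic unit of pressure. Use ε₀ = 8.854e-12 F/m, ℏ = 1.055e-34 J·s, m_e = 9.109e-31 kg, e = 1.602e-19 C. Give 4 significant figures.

atomic unit of pressure: P_au = E_h/a₀³ = m_e⁴e¹⁰/((4πε₀)⁵ℏ⁸) = 2.929e13 Pa.
1.01e5 / 2.929e13 = 3.448e-9

3.448e-9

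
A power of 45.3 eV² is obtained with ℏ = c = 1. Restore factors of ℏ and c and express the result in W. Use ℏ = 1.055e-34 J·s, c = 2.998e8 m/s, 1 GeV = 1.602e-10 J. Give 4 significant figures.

0.01102 W

Power is [E]/[T] = [E]²/ℏ.
1 GeV² → 1/ℏ × (1 GeV in J)² = 2.433e14 W.
Convert the energy scale: 45.3 eV² = 4.53e-17 GeV².
Result: 4.53e-17 × 2.433e14 = 0.01102 W.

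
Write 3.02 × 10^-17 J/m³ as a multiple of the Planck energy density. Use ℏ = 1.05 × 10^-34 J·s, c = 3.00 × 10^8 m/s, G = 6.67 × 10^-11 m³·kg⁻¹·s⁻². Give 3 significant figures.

6.45 × 10^-131

Planck energy density: u_P = c⁷/(ℏG²) = 4.68 × 10^113 J/m³.
3.02 × 10^-17 / 4.68 × 10^113 = 6.45 × 10^-131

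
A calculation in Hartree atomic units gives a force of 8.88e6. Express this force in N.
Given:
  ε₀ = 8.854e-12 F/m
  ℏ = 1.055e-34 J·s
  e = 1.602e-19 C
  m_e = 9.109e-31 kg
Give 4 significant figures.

0.7299 N

One atomic unit of force: F_au = E_h/a₀ = m_e²e⁶/((4πε₀)³ℏ⁴) = 8.220e-8 N.
8.88e6 × 8.220e-8 N = 0.7299 N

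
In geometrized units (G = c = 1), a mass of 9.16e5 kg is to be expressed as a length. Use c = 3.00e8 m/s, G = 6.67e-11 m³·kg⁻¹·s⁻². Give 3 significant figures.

In G = c = 1 units mass has dimensions of length; the conversion factor is G/c².
9.16e5 kg × (G/c²) = 6.79e-22 m

6.79e-22 m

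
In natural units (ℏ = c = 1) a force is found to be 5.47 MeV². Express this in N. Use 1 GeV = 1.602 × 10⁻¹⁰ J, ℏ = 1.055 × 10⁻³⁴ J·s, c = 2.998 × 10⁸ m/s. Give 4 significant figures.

Force is [E]/[L] = [E]²/(ℏc); restore (ℏc)⁻¹.
1 GeV² → 1/(ℏc) × (1 GeV in J)² = 8.114 × 10⁵ N.
Convert the energy scale: 5.47 MeV² = 5.47 × 10⁻⁶ GeV².
Result: 5.47 × 10⁻⁶ × 8.114 × 10⁵ = 4.438 N.

4.438 N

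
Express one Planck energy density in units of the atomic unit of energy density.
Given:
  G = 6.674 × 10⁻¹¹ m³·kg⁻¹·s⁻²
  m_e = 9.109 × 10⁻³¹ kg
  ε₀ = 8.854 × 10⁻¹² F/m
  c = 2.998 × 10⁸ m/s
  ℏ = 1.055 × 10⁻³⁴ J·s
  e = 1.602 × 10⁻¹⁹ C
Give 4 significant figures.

Planck energy density: u_P = c⁷/(ℏG²) = 4.632 × 10¹¹³ J/m³
atomic unit of energy density: u_au = E_h/a₀³ = m_e⁴e¹⁰/((4πε₀)⁵ℏ⁸) = 2.929 × 10¹³ J/m³
ratio = 4.632 × 10¹¹³ / 2.929 × 10¹³ = 1.581 × 10¹⁰⁰

1.581 × 10¹⁰⁰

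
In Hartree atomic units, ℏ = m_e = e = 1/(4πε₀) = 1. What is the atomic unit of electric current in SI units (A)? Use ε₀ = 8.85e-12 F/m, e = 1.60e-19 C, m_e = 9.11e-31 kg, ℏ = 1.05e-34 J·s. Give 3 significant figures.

Dimensional analysis gives I_au = e E_h/ℏ = m_e e⁵/((4πε₀)²ℏ³).
E_h = 4.38e-18 J
e·E_h/ℏ = 6.67e-3 A

6.67e-3 A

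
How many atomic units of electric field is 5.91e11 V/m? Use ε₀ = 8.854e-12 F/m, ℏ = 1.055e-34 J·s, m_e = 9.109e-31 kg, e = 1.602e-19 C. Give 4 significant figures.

atomic unit of electric field: E_au = E_h/(e a₀) = m_e²e⁵/((4πε₀)³ℏ⁴) = 5.131e11 V/m.
5.91e11 / 5.131e11 = 1.152

1.152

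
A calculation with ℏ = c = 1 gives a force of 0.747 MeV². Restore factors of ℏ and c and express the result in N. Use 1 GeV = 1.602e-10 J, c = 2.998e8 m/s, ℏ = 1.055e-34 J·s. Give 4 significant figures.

Force is [E]/[L] = [E]²/(ℏc); restore (ℏc)⁻¹.
1 GeV² → 1/(ℏc) × (1 GeV in J)² = 8.114e5 N.
Convert the energy scale: 0.747 MeV² = 7.47e-7 GeV².
Result: 7.47e-7 × 8.114e5 = 0.6061 N.

0.6061 N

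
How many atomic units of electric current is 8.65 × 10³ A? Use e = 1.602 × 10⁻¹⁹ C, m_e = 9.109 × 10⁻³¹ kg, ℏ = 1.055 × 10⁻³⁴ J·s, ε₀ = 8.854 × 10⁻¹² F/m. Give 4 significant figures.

1.308 × 10⁶

atomic unit of electric current: I_au = e E_h/ℏ = m_e e⁵/((4πε₀)²ℏ³) = 6.612 × 10⁻³ A.
8.65 × 10³ / 6.612 × 10⁻³ = 1.308 × 10⁶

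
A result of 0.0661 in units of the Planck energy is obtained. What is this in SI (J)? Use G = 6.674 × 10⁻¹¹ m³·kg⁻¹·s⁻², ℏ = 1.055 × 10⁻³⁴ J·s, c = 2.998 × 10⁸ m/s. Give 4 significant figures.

1.293 × 10⁸ J

One Planck energy: E_P = √(ℏc⁵/G) = 1.957 × 10⁹ J.
0.0661 × 1.957 × 10⁹ J = 1.293 × 10⁸ J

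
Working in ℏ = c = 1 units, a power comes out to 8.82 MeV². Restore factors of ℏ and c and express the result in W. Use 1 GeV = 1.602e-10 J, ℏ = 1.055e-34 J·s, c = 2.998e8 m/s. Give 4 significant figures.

Power is [E]/[T] = [E]²/ℏ.
1 GeV² → 1/ℏ × (1 GeV in J)² = 2.433e14 W.
Convert the energy scale: 8.82 MeV² = 8.82e-6 GeV².
Result: 8.82e-6 × 2.433e14 = 2.146e9 W.

2.146e9 W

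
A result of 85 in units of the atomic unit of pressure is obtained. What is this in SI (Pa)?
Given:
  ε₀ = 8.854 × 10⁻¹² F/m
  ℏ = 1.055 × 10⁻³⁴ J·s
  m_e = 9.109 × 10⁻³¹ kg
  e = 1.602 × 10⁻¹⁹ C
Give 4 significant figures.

2.490 × 10¹⁵ Pa

One atomic unit of pressure: P_au = E_h/a₀³ = m_e⁴e¹⁰/((4πε₀)⁵ℏ⁸) = 2.929 × 10¹³ Pa.
85 × 2.929 × 10¹³ Pa = 2.490 × 10¹⁵ Pa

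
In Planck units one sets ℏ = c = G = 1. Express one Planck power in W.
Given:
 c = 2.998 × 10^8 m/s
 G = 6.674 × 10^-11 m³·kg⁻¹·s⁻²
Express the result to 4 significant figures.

3.629 × 10^52 W

P_P = c⁵/G
  = 2.422 × 10^42 / 6.674 × 10^-11
  = 3.629 × 10^52 W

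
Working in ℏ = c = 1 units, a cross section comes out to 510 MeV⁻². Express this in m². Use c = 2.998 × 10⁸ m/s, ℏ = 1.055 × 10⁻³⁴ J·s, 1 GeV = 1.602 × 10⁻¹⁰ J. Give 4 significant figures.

1.988 × 10⁻²³ m²

Area is [L]² = [E]⁻²·(ℏc)²; restore (ℏc)².
1 GeV⁻² → (ℏc)² × (1 GeV in J)⁻² = 3.898 × 10⁻³² m².
Convert the energy scale: 510 MeV⁻² = 5.10 × 10⁸ GeV⁻².
Result: 5.10 × 10⁸ × 3.898 × 10⁻³² = 1.988 × 10⁻²³ m².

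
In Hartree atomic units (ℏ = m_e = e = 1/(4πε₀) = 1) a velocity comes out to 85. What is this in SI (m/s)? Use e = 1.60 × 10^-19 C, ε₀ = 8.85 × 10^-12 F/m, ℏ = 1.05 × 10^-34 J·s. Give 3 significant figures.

One atomic unit of velocity: v_au = e²/(4πε₀ℏ) = 2.19 × 10^6 m/s.
85 × 2.19 × 10^6 m/s = 1.86 × 10^8 m/s

1.86 × 10^8 m/s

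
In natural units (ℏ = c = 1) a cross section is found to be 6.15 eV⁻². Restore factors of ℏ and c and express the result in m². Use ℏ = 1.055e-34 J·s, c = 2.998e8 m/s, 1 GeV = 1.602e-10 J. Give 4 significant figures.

Area is [L]² = [E]⁻²·(ℏc)²; restore (ℏc)².
1 GeV⁻² → (ℏc)² × (1 GeV in J)⁻² = 3.898e-32 m².
Convert the energy scale: 6.15 eV⁻² = 6.15e18 GeV⁻².
Result: 6.15e18 × 3.898e-32 = 2.397e-13 m².

2.397e-13 m²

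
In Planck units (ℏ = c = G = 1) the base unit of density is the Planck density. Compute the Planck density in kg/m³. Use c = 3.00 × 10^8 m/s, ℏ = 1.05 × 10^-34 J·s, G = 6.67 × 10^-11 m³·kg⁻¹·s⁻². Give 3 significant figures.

ρ_P = c⁵/(ℏG²)
  = 2.43 × 10^42 / 4.67 × 10^-55
  = 5.20 × 10^96 kg/m³

5.20 × 10^96 kg/m³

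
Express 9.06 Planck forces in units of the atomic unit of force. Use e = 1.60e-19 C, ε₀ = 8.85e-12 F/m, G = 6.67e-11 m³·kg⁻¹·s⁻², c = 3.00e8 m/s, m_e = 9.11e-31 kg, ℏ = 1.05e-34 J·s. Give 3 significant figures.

Planck force: F_P = c⁴/G = 1.21e44 N
atomic unit of force: F_au = E_h/a₀ = m_e²e⁶/((4πε₀)³ℏ⁴) = 8.33e-8 N
9.06 × 1.21e44 / 8.33e-8 = 1.32e52

1.32e52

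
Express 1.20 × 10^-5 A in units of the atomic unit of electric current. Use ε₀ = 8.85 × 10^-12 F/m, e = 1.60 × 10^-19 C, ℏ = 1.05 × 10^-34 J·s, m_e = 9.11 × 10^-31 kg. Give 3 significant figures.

1.80 × 10^-3

atomic unit of electric current: I_au = e E_h/ℏ = m_e e⁵/((4πε₀)²ℏ³) = 6.67 × 10^-3 A.
1.20 × 10^-5 / 6.67 × 10^-3 = 1.80 × 10^-3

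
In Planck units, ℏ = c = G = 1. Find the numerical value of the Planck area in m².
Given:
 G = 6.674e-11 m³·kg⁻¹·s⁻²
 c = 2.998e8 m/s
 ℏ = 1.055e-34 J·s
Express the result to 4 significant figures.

Dimensional analysis gives A_P = ℏG/c³.
  = 7.041e-45 / 2.695e25
  = 2.613e-70 m²

2.613e-70 m²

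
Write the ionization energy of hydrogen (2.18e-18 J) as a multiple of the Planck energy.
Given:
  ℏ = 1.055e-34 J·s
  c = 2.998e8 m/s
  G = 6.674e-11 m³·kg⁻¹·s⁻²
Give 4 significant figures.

1.114e-27

Planck energy: E_P = √(ℏc⁵/G) = 1.957e9 J.
2.18e-18 / 1.957e9 = 1.114e-27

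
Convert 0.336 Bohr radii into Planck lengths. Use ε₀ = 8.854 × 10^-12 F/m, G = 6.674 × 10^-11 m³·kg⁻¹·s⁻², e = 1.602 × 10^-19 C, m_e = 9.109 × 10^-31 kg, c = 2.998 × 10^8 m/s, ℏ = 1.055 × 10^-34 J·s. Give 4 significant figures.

Bohr radius: a₀ = 4πε₀ℏ²/(m_e e²) = 5.297 × 10^-11 m
Planck length: ℓ_P = √(ℏG/c³) = 1.616 × 10^-35 m
0.336 × 5.297 × 10^-11 / 1.616 × 10^-35 = 1.101 × 10^24

1.101 × 10^24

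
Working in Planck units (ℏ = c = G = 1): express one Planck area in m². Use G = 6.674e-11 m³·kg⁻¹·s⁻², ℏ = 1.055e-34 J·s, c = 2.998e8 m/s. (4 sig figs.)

Dimensional analysis gives A_P = ℏG/c³.
  = 7.041e-45 / 2.695e25
  = 2.613e-70 m²

2.613e-70 m²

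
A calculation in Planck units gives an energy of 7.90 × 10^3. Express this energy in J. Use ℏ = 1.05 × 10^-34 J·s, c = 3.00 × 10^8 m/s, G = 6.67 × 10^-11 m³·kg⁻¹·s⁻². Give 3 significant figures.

1.55 × 10^13 J

One Planck energy: E_P = √(ℏc⁵/G) = 1.96 × 10^9 J.
7.90 × 10^3 × 1.96 × 10^9 J = 1.55 × 10^13 J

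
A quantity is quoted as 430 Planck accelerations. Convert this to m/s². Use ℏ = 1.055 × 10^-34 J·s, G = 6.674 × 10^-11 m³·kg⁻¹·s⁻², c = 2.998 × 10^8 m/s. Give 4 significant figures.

2.391 × 10^54 m/s²

One Planck acceleration: a_P = √(c⁷/(ℏG)) = 5.560 × 10^51 m/s².
430 × 5.560 × 10^51 m/s² = 2.391 × 10^54 m/s²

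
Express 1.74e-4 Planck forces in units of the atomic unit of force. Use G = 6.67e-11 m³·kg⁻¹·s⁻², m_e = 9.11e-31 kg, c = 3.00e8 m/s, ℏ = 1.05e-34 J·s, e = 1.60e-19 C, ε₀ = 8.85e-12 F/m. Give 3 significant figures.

2.54e47

Planck force: F_P = c⁴/G = 1.21e44 N
atomic unit of force: F_au = E_h/a₀ = m_e²e⁶/((4πε₀)³ℏ⁴) = 8.33e-8 N
1.74e-4 × 1.21e44 / 8.33e-8 = 2.54e47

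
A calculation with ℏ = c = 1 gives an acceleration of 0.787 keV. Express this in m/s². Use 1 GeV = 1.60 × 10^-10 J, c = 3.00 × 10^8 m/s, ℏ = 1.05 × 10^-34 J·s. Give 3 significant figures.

Acceleration is [L]/[T]² = c·[E]/ℏ.
1 GeV → c/ℏ × (1 GeV in J) = 4.57 × 10^32 m/s².
Convert the energy scale: 0.787 keV = 7.87 × 10^-7 GeV.
Result: 7.87 × 10^-7 × 4.57 × 10^32 = 3.60 × 10^26 m/s².

3.60 × 10^26 m/s²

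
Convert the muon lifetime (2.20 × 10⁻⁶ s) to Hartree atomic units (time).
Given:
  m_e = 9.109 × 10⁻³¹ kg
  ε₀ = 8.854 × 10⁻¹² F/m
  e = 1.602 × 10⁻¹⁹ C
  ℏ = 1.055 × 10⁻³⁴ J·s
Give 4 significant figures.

9.080 × 10¹⁰

atomic unit of time: τ_au = (4πε₀)²ℏ³/(m_e e⁴) = 2.423 × 10⁻¹⁷ s.
2.20 × 10⁻⁶ / 2.423 × 10⁻¹⁷ = 9.080 × 10¹⁰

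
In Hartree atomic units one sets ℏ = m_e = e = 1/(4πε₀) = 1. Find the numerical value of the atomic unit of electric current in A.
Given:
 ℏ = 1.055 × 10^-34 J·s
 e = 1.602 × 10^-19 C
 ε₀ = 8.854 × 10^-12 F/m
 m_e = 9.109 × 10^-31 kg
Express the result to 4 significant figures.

6.612 × 10^-3 A

I_au = e E_h/ℏ = m_e e⁵/((4πε₀)²ℏ³)
E_h = 4.354 × 10^-18 J
e·E_h/ℏ = 6.612 × 10^-3 A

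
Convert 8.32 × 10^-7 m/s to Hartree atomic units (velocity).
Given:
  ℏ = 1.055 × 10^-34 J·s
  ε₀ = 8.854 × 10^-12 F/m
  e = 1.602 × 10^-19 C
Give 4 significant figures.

atomic unit of velocity: v_au = e²/(4πε₀ℏ) = 2.186 × 10^6 m/s.
8.32 × 10^-7 / 2.186 × 10^6 = 3.805 × 10^-13

3.805 × 10^-13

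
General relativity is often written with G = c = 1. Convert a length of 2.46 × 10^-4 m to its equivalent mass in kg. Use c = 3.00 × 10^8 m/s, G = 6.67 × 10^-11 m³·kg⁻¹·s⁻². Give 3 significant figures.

Length → mass via c²/G.
2.46 × 10^-4 m × (c²/G) = 3.32 × 10^23 kg

3.32 × 10^23 kg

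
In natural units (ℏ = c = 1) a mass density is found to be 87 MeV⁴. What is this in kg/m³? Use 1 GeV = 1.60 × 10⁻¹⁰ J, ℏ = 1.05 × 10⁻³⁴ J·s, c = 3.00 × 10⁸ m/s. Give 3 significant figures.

Mass density is [E]/(c²[L]³) = [E]⁴/(ℏ³c⁵).
1 GeV⁴ → 1/(ℏ³c⁵) × (1 GeV in J)⁴ = 2.33 × 10²⁰ kg/m³.
Convert the energy scale: 87 MeV⁴ = 8.70 × 10⁻¹¹ GeV⁴.
Result: 8.70 × 10⁻¹¹ × 2.33 × 10²⁰ = 2.03 × 10¹⁰ kg/m³.

2.03 × 10¹⁰ kg/m³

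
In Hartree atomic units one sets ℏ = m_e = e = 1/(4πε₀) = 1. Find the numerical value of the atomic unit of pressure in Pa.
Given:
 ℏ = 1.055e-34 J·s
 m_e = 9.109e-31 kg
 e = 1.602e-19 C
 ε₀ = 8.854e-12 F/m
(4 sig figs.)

2.929e13 Pa

P_au = E_h/a₀³ = m_e⁴e¹⁰/((4πε₀)⁵ℏ⁸)
E_h = 4.354e-18 J
a₀ = 5.297e-11 m
E_h/a₀³ = 2.929e13 Pa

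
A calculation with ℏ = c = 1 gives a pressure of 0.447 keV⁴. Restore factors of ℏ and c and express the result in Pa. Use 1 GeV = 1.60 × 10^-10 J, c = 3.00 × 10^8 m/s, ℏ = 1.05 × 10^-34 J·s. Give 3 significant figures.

9.37 × 10^12 Pa

Pressure is [E]/[L]³ = [E]⁴/(ℏc)³.
1 GeV⁴ → 1/(ℏc)³ × (1 GeV in J)⁴ = 2.10 × 10^37 Pa.
Convert the energy scale: 0.447 keV⁴ = 4.47 × 10^-25 GeV⁴.
Result: 4.47 × 10^-25 × 2.10 × 10^37 = 9.37 × 10^12 Pa.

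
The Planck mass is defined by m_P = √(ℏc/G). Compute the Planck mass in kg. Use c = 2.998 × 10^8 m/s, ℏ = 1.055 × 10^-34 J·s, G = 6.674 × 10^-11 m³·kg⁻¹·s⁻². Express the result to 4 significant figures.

2.177 × 10^-8 kg

m_P = √(ℏc/G)
  = √(4.739 × 10^-16)
  = 2.177 × 10^-8 kg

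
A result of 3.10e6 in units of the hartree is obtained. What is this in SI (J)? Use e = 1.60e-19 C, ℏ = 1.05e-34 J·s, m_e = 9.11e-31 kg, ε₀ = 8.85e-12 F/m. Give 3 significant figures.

1.36e-11 J

One hartree: E_h = m_e e⁴/(4πε₀ℏ)² = 4.38e-18 J.
3.10e6 × 4.38e-18 J = 1.36e-11 J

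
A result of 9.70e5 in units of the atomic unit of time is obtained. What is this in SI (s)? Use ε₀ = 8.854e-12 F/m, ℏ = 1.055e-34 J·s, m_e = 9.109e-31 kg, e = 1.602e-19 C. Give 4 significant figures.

2.350e-11 s

One atomic unit of time: τ_au = (4πε₀)²ℏ³/(m_e e⁴) = 2.423e-17 s.
9.70e5 × 2.423e-17 s = 2.350e-11 s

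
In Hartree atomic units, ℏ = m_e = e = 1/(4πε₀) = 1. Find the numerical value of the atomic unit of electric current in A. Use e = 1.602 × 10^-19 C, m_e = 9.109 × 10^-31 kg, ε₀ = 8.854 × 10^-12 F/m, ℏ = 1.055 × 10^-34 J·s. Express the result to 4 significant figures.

Dimensional analysis gives I_au = e E_h/ℏ = m_e e⁵/((4πε₀)²ℏ³).
E_h = 4.354 × 10^-18 J
e·E_h/ℏ = 6.612 × 10^-3 A

6.612 × 10^-3 A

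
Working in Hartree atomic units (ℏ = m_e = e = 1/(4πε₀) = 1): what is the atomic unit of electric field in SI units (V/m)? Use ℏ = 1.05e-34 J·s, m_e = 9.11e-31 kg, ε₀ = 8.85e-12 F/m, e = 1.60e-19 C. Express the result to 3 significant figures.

The unique combination of the constants set to 1 with dimensions of electric field is E_au = E_h/(e a₀) = m_e²e⁵/((4πε₀)³ℏ⁴).
E_h = 4.38e-18 J
a₀ = 5.26e-11 m
E_h/(e·a₀) = 5.20e11 V/m

5.20e11 V/m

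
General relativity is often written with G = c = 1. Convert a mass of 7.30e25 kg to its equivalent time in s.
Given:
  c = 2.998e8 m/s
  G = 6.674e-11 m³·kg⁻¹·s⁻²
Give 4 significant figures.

1.808e-10 s

Mass → time via G/c³.
7.30e25 kg × (G/c³) = 1.808e-10 s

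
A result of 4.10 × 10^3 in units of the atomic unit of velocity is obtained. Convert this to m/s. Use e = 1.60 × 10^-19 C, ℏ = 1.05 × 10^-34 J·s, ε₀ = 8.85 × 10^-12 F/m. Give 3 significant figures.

One atomic unit of velocity: v_au = e²/(4πε₀ℏ) = 2.19 × 10^6 m/s.
4.10 × 10^3 × 2.19 × 10^6 m/s = 8.99 × 10^9 m/s

8.99 × 10^9 m/s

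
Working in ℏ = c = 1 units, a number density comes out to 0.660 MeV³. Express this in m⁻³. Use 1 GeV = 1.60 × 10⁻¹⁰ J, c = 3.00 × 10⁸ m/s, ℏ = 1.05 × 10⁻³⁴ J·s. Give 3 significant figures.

Number density is [L]⁻³ = [E]³/(ℏc)³.
1 GeV³ → 1/(ℏc)³ × (1 GeV in J)³ = 1.31 × 10⁴⁷ m⁻³.
Convert the energy scale: 0.660 MeV³ = 6.60 × 10⁻¹⁰ GeV³.
Result: 6.60 × 10⁻¹⁰ × 1.31 × 10⁴⁷ = 8.65 × 10³⁷ m⁻³.

8.65 × 10³⁷ m⁻³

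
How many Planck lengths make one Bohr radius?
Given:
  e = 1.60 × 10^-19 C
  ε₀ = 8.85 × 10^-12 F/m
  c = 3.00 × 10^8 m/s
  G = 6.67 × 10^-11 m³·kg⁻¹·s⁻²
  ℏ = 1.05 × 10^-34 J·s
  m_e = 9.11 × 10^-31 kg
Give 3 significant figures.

3.26 × 10^24

Bohr radius: a₀ = 4πε₀ℏ²/(m_e e²) = 5.26 × 10^-11 m
Planck length: ℓ_P = √(ℏG/c³) = 1.61 × 10^-35 m
ratio = 5.26 × 10^-11 / 1.61 × 10^-35 = 3.26 × 10^24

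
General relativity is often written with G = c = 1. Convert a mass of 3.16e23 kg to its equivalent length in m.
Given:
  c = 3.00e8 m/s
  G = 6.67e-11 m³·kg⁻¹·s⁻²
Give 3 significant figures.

In G = c = 1 units mass has dimensions of length; the conversion factor is G/c².
3.16e23 kg × (G/c²) = 2.34e-4 m

2.34e-4 m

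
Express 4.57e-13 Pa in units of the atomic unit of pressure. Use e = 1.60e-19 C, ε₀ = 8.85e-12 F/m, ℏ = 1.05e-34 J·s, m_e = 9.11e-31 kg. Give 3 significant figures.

atomic unit of pressure: P_au = E_h/a₀³ = m_e⁴e¹⁰/((4πε₀)⁵ℏ⁸) = 3.01e13 Pa.
4.57e-13 / 3.01e13 = 1.52e-26

1.52e-26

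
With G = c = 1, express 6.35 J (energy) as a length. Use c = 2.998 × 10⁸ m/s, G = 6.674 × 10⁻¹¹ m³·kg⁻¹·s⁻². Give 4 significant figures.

Energy → length via G/c⁴.
6.35 J × (G/c⁴) = 5.246 × 10⁻⁴⁴ m

5.246 × 10⁻⁴⁴ m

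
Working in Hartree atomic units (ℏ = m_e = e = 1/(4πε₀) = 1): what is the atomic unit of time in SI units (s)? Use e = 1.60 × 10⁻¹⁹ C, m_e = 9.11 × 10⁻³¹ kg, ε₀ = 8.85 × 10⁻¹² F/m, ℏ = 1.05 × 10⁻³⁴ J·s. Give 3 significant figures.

2.40 × 10⁻¹⁷ s

The unique combination of the constants set to 1 with dimensions of time is τ_au = (4πε₀)²ℏ³/(m_e e⁴).
E_h = 4.38 × 10⁻¹⁸ J
ℏ/E_h = 2.40 × 10⁻¹⁷ s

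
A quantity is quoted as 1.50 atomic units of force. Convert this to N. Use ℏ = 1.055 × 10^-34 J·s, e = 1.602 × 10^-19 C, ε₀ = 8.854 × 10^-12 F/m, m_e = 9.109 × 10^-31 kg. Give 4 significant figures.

1.233 × 10^-7 N

One atomic unit of force: F_au = E_h/a₀ = m_e²e⁶/((4πε₀)³ℏ⁴) = 8.220 × 10^-8 N.
1.50 × 8.220 × 10^-8 N = 1.233 × 10^-7 N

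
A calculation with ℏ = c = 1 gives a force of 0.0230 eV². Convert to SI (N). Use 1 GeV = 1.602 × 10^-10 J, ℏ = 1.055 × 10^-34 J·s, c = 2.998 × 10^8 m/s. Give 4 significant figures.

Force is [E]/[L] = [E]²/(ℏc); restore (ℏc)⁻¹.
1 GeV² → 1/(ℏc) × (1 GeV in J)² = 8.114 × 10^5 N.
Convert the energy scale: 0.0230 eV² = 2.30 × 10^-20 GeV².
Result: 2.30 × 10^-20 × 8.114 × 10^5 = 1.866 × 10^-14 N.

1.866 × 10^-14 N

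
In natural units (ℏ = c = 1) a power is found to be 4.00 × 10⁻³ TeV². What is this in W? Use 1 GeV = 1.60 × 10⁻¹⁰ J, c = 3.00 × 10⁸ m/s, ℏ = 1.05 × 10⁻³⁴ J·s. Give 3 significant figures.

9.75 × 10¹⁷ W

Power is [E]/[T] = [E]²/ℏ.
1 GeV² → 1/ℏ × (1 GeV in J)² = 2.44 × 10¹⁴ W.
Convert the energy scale: 4.00 × 10⁻³ TeV² = 4.00 × 10³ GeV².
Result: 4.00 × 10³ × 2.44 × 10¹⁴ = 9.75 × 10¹⁷ W.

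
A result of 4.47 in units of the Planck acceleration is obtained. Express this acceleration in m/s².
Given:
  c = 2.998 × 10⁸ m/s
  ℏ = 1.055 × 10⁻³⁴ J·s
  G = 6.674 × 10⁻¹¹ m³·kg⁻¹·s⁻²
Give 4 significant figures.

2.485 × 10⁵² m/s²

One Planck acceleration: a_P = √(c⁷/(ℏG)) = 5.560 × 10⁵¹ m/s².
4.47 × 5.560 × 10⁵¹ m/s² = 2.485 × 10⁵² m/s²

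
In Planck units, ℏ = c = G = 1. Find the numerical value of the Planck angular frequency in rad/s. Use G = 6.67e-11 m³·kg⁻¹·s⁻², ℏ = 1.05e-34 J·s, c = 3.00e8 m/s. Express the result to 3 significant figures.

From ℏ = c = G = 1 the angular frequency scale is ω_P = √(c⁵/(ℏG)).
  = √(3.47e86)
  = 1.86e43 rad/s

1.86e43 rad/s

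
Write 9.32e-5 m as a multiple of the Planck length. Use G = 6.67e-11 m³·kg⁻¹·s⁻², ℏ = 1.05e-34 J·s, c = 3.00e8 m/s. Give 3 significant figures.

Planck length: ℓ_P = √(ℏG/c³) = 1.61e-35 m.
9.32e-5 / 1.61e-35 = 5.79e30

5.79e30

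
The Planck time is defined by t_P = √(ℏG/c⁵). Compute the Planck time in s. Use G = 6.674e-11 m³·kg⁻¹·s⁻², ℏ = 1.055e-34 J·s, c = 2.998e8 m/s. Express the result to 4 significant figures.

5.392e-44 s

t_P = √(ℏG/c⁵)
  = √(2.907e-87)
  = 5.392e-44 s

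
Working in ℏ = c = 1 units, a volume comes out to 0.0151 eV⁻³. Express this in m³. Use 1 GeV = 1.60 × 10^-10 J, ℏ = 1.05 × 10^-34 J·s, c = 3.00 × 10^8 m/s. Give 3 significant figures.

1.15 × 10^-22 m³

Volume is [L]³ = [E]⁻³·(ℏc)³.
1 GeV⁻³ → (ℏc)³ × (1 GeV in J)⁻³ = 7.63 × 10^-48 m³.
Convert the energy scale: 0.0151 eV⁻³ = 1.51 × 10^25 GeV⁻³.
Result: 1.51 × 10^25 × 7.63 × 10^-48 = 1.15 × 10^-22 m³.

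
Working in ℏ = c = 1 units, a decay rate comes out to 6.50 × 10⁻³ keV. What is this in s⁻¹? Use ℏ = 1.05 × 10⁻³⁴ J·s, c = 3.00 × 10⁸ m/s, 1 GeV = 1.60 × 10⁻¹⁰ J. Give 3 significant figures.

A rate is [E]/ℏ; divide by ℏ.
1 GeV → 1/ℏ × (1 GeV in J) = 1.52 × 10²⁴ s⁻¹.
Convert the energy scale: 6.50 × 10⁻³ keV = 6.50 × 10⁻⁹ GeV.
Result: 6.50 × 10⁻⁹ × 1.52 × 10²⁴ = 9.90 × 10¹⁵ s⁻¹.

9.90 × 10¹⁵ s⁻¹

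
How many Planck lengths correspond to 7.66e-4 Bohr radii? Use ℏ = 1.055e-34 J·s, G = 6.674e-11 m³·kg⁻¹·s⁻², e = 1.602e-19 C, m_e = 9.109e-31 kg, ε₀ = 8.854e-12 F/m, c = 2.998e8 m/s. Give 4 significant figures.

2.510e21

Bohr radius: a₀ = 4πε₀ℏ²/(m_e e²) = 5.297e-11 m
Planck length: ℓ_P = √(ℏG/c³) = 1.616e-35 m
7.66e-4 × 5.297e-11 / 1.616e-35 = 2.510e21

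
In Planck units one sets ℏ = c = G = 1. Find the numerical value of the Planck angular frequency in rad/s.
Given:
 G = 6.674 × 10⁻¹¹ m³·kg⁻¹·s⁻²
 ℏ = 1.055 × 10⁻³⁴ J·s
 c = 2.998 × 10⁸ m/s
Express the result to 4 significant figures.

1.855 × 10⁴³ rad/s

ω_P = √(c⁵/(ℏG))
  = √(3.440 × 10⁸⁶)
  = 1.855 × 10⁴³ rad/s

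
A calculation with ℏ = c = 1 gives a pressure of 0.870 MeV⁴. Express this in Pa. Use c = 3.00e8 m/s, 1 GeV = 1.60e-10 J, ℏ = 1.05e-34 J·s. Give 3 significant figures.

1.82e25 Pa

Pressure is [E]/[L]³ = [E]⁴/(ℏc)³.
1 GeV⁴ → 1/(ℏc)³ × (1 GeV in J)⁴ = 2.10e37 Pa.
Convert the energy scale: 0.870 MeV⁴ = 8.70e-13 GeV⁴.
Result: 8.70e-13 × 2.10e37 = 1.82e25 Pa.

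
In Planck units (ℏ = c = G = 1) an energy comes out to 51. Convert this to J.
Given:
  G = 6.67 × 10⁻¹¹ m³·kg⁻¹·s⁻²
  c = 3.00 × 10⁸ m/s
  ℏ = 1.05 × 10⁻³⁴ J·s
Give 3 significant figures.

9.97 × 10¹⁰ J

One Planck energy: E_P = √(ℏc⁵/G) = 1.96 × 10⁹ J.
51 × 1.96 × 10⁹ J = 9.97 × 10¹⁰ J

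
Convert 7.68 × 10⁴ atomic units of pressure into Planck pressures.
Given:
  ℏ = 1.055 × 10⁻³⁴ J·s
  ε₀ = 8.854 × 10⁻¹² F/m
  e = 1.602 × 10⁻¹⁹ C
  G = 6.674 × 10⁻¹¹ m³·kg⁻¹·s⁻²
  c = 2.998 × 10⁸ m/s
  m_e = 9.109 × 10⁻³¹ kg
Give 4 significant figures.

4.856 × 10⁻⁹⁶

atomic unit of pressure: P_au = E_h/a₀³ = m_e⁴e¹⁰/((4πε₀)⁵ℏ⁸) = 2.929 × 10¹³ Pa
Planck pressure: p_P = c⁷/(ℏG²) = 4.632 × 10¹¹³ Pa
7.68 × 10⁴ × 2.929 × 10¹³ / 4.632 × 10¹¹³ = 4.856 × 10⁻⁹⁶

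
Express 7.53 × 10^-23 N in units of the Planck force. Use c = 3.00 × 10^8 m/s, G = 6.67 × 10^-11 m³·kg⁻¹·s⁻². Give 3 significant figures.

Planck force: F_P = c⁴/G = 1.21 × 10^44 N.
7.53 × 10^-23 / 1.21 × 10^44 = 6.20 × 10^-67

6.20 × 10^-67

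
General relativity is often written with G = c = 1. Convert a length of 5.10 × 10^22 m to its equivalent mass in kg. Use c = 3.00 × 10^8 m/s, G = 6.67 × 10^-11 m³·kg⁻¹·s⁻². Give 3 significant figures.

Length → mass via c²/G.
5.10 × 10^22 m × (c²/G) = 6.88 × 10^49 kg

6.88 × 10^49 kg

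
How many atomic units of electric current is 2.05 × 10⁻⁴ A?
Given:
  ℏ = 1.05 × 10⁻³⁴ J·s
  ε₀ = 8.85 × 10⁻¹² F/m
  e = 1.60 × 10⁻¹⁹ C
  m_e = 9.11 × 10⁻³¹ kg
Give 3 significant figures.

atomic unit of electric current: I_au = e E_h/ℏ = m_e e⁵/((4πε₀)²ℏ³) = 6.67 × 10⁻³ A.
2.05 × 10⁻⁴ / 6.67 × 10⁻³ = 0.0307

0.0307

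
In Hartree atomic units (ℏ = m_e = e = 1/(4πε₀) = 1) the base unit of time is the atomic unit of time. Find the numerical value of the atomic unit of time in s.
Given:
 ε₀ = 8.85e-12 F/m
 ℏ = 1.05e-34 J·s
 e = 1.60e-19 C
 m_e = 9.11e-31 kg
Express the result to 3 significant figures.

τ_au = (4πε₀)²ℏ³/(m_e e⁴)
E_h = 4.38e-18 J
ℏ/E_h = 2.40e-17 s

2.40e-17 s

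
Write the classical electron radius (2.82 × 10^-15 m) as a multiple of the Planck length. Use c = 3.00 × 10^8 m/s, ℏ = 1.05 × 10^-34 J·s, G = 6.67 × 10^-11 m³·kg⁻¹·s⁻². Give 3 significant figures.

1.75 × 10^20

Planck length: ℓ_P = √(ℏG/c³) = 1.61 × 10^-35 m.
2.82 × 10^-15 / 1.61 × 10^-35 = 1.75 × 10^20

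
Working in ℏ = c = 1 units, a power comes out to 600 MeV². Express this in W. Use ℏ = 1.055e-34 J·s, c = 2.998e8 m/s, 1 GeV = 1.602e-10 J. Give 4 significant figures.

Power is [E]/[T] = [E]²/ℏ.
1 GeV² → 1/ℏ × (1 GeV in J)² = 2.433e14 W.
Convert the energy scale: 600 MeV² = 6.00e-4 GeV².
Result: 6.00e-4 × 2.433e14 = 1.460e11 W.

1.460e11 W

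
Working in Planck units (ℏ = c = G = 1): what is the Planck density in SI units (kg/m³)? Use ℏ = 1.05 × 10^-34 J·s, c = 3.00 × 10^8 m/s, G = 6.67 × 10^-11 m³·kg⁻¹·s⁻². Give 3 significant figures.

From ℏ = c = G = 1 the density scale is ρ_P = c⁵/(ℏG²).
  = 2.43 × 10^42 / 4.67 × 10^-55
  = 5.20 × 10^96 kg/m³

5.20 × 10^96 kg/m³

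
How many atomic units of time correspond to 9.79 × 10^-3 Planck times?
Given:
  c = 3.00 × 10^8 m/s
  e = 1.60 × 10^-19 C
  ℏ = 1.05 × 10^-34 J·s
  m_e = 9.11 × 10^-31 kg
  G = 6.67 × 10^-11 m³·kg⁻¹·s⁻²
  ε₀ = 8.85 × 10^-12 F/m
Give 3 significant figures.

Planck time: t_P = √(ℏG/c⁵) = 5.37 × 10^-44 s
atomic unit of time: τ_au = (4πε₀)²ℏ³/(m_e e⁴) = 2.40 × 10^-17 s
9.79 × 10^-3 × 5.37 × 10^-44 / 2.40 × 10^-17 = 2.19 × 10^-29

2.19 × 10^-29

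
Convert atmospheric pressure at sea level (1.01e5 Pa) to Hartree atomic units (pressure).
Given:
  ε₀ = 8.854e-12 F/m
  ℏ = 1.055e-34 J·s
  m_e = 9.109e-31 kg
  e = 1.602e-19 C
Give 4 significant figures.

atomic unit of pressure: P_au = E_h/a₀³ = m_e⁴e¹⁰/((4πε₀)⁵ℏ⁸) = 2.929e13 Pa.
1.01e5 / 2.929e13 = 3.448e-9

3.448e-9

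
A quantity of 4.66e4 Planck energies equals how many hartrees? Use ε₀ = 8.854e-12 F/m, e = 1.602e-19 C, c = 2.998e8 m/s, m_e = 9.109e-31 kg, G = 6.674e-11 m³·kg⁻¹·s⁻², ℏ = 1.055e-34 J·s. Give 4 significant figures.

2.094e31

Planck energy: E_P = √(ℏc⁵/G) = 1.957e9 J
hartree: E_h = m_e e⁴/(4πε₀ℏ)² = 4.354e-18 J
4.66e4 × 1.957e9 / 4.354e-18 = 2.094e31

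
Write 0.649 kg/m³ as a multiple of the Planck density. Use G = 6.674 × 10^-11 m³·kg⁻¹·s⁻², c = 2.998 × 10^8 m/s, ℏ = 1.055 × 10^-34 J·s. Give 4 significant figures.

1.259 × 10^-97

Planck density: ρ_P = c⁵/(ℏG²) = 5.154 × 10^96 kg/m³.
0.649 / 5.154 × 10^96 = 1.259 × 10^-97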